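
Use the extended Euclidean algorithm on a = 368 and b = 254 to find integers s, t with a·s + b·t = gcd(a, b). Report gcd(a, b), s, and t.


Euclidean algorithm on (368, 254) — divide until remainder is 0:
  368 = 1 · 254 + 114
  254 = 2 · 114 + 26
  114 = 4 · 26 + 10
  26 = 2 · 10 + 6
  10 = 1 · 6 + 4
  6 = 1 · 4 + 2
  4 = 2 · 2 + 0
gcd(368, 254) = 2.
Track Bezout coefficients alongside the remainders: start with r₀ = 368 = a·1 + b·0 (s = 1, t = 0) and r₁ = 254 = a·0 + b·1 (s = 0, t = 1); each new remainder r_{k+1} = r_{k-1} − q_k·r_k inherits s_{k+1} = s_{k-1} − q_k·s_k, t_{k+1} = t_{k-1} − q_k·t_k, so r_k = a·s_k + b·t_k at every step:
  q = 1: r = 114, s = 1 − 1·0 = 1, t = 0 − 1·1 = -1  (check: 368·1 + 254·(-1) = 114)
  q = 2: r = 26, s = 0 − 2·1 = -2, t = 1 − 2·(-1) = 3  (check: 368·(-2) + 254·3 = 26)
  q = 4: r = 10, s = 1 − 4·(-2) = 9, t = -1 − 4·3 = -13  (check: 368·9 + 254·(-13) = 10)
  q = 2: r = 6, s = -2 − 2·9 = -20, t = 3 − 2·(-13) = 29  (check: 368·(-20) + 254·29 = 6)
  q = 1: r = 4, s = 9 − 1·(-20) = 29, t = -13 − 1·29 = -42  (check: 368·29 + 254·(-42) = 4)
  q = 1: r = 2, s = -20 − 1·29 = -49, t = 29 − 1·(-42) = 71  (check: 368·(-49) + 254·71 = 2)
The row with r = 2 (the gcd) gives the Bezout coefficients s = -49, t = 71.
Result: 368 · (-49) + 254 · (71) = 2.

gcd(368, 254) = 2; s = -49, t = 71 (check: 368·(-49) + 254·71 = 2).


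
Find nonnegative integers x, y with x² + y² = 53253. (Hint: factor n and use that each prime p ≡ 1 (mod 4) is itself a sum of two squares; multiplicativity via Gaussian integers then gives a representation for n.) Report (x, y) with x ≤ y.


Step 1: Factor n = 53253 = 3^2 · 61 · 97.
Step 2: Check the mod-4 condition on each prime factor: 3 ≡ 3 (mod 4), exponent 2 (must be even); 61 ≡ 1 (mod 4), exponent 1; 97 ≡ 1 (mod 4), exponent 1.
All primes ≡ 3 (mod 4) appear to even exponent (or don't appear), so by the two-squares theorem n IS expressible as a sum of two squares.
Step 3: Build a representation. Group n = k² · m with k = 3 and m = 61 · 97 = 5917 (a product of primes ≡ 1 (mod 4)); a representation of m scales to one of n via (k·x)² + (k·y)² = k²(x² + y²). Each prime p ≡ 1 (mod 4) is itself a sum of two squares; find a² by testing p − a² for a perfect square:
  61: 61 − 1² = 60, 61 − 2² = 57, 61 − 3² = 52, 61 − 4² = 45, 61 − 5² = 36 = 6² ⇒ 61 = 5² + 6².
  97: 97 − 1² = 96, 97 − 2² = 93, 97 − 3² = 88, 97 − 4² = 81 = 9² ⇒ 97 = 4² + 9².
  Combine using the Brahmagupta–Fibonacci identity (a² + b²)(c² + d²) = (ac − bd)² + (ad + bc)² = (ac + bd)² + (ad − bc)²:
  61 · 97 = 5917: from (5² + 6²)(4² + 9²), take (5·4 − 6·9, 5·9 + 6·4) = (20 − 54, 45 + 24) = (-34, 69); dropping signs (only squares matter) gives (34, 69); check 34² + 69² = 1156 + 4761 = 5917 ✓.
  Scale by k = 3: (3·34, 3·69) = (102, 207).
Step 4: Order so x ≤ y and verify: 102² + 207² = 10404 + 42849 = 53253 = n. ✓

n = 53253 = 102² + 207² (one valid representation with x ≤ y).


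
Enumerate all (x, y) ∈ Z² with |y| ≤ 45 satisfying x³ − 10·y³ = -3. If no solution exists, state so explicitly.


The equation is x³ - 10y³ = -3. For fixed y, x³ = 10·y³ − 3, so a solution requires the RHS to be a perfect cube.
Strategy: iterate y from -45 to 45, compute RHS = 10·y³ − 3, and check whether it is a (positive or negative) perfect cube.
Check small values of y:
  y = 0: RHS = -3 is not a perfect cube.
  y = 1: RHS = 7 is not a perfect cube.
  y = -1: RHS = -13 is not a perfect cube.
  y = 2: RHS = 77 is not a perfect cube.
  y = -2: RHS = -83 is not a perfect cube.
  y = 3: RHS = 267 is not a perfect cube.
  y = -3: RHS = -273 is not a perfect cube.
Continuing the search up to |y| = 45 finds no solutions either.
No (x, y) in the scanned range satisfies the equation.

No integer solutions with |y| ≤ 45.


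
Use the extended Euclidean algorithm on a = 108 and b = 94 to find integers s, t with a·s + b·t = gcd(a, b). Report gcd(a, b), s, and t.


Euclidean algorithm on (108, 94) — divide until remainder is 0:
  108 = 1 · 94 + 14
  94 = 6 · 14 + 10
  14 = 1 · 10 + 4
  10 = 2 · 4 + 2
  4 = 2 · 2 + 0
gcd(108, 94) = 2.
Track Bezout coefficients alongside the remainders: start with r₀ = 108 = a·1 + b·0 (s = 1, t = 0) and r₁ = 94 = a·0 + b·1 (s = 0, t = 1); each new remainder r_{k+1} = r_{k-1} − q_k·r_k inherits s_{k+1} = s_{k-1} − q_k·s_k, t_{k+1} = t_{k-1} − q_k·t_k, so r_k = a·s_k + b·t_k at every step:
  q = 1: r = 14, s = 1 − 1·0 = 1, t = 0 − 1·1 = -1  (check: 108·1 + 94·(-1) = 14)
  q = 6: r = 10, s = 0 − 6·1 = -6, t = 1 − 6·(-1) = 7  (check: 108·(-6) + 94·7 = 10)
  q = 1: r = 4, s = 1 − 1·(-6) = 7, t = -1 − 1·7 = -8  (check: 108·7 + 94·(-8) = 4)
  q = 2: r = 2, s = -6 − 2·7 = -20, t = 7 − 2·(-8) = 23  (check: 108·(-20) + 94·23 = 2)
The row with r = 2 (the gcd) gives the Bezout coefficients s = -20, t = 23.
Result: 108 · (-20) + 94 · (23) = 2.

gcd(108, 94) = 2; s = -20, t = 23 (check: 108·(-20) + 94·23 = 2).


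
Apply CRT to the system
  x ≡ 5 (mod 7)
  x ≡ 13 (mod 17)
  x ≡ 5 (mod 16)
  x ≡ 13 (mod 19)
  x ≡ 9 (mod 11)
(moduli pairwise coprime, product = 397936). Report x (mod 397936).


Product of moduli M = 7 · 17 · 16 · 19 · 11 = 397936.
Merge one congruence at a time:
  Start: x ≡ 5 (mod 7).
  Combine with x ≡ 13 (mod 17); new modulus lcm = 119.
    Write x = 5 + 7·t and substitute into x ≡ 13 (mod 17): 7·t ≡ 13 − 5 = 8 (mod 17).
    The inverse of 7 mod 17 is 5 (since 7·5 = 35 = 2·17 + 1), so t ≡ 5·8 = 40 ≡ 6 (mod 17).
    Then x = 5 + 7·6 = 47, valid modulo lcm(7, 17) = 119: x ≡ 47 (mod 119).
  Combine with x ≡ 5 (mod 16); new modulus lcm = 1904.
    Write x = 47 + 119·t and substitute into x ≡ 5 (mod 16): 119·t ≡ 5 − 47 = -42 (mod 16).
    Reduce coefficients mod 16: 7·t ≡ 6 (mod 16).
    The inverse of 7 mod 16 is 7 (since 7·7 = 49 = 3·16 + 1), so t ≡ 7·6 = 42 ≡ 10 (mod 16).
    Then x = 47 + 119·10 = 1237, valid modulo lcm(119, 16) = 1904: x ≡ 1237 (mod 1904).
  Combine with x ≡ 13 (mod 19); new modulus lcm = 36176.
    Write x = 1237 + 1904·t and substitute into x ≡ 13 (mod 19): 1904·t ≡ 13 − 1237 = -1224 (mod 19).
    Reduce coefficients mod 19: 4·t ≡ 11 (mod 19).
    The inverse of 4 mod 19 is 5 (since 4·5 = 20 = 1·19 + 1), so t ≡ 5·11 = 55 ≡ 17 (mod 19).
    Then x = 1237 + 1904·17 = 33605, valid modulo lcm(1904, 19) = 36176: x ≡ 33605 (mod 36176).
  Combine with x ≡ 9 (mod 11); new modulus lcm = 397936.
    Write x = 33605 + 36176·t and substitute into x ≡ 9 (mod 11): 36176·t ≡ 9 − 33605 = -33596 (mod 11).
    Reduce coefficients mod 11: 8·t ≡ 9 (mod 11).
    The inverse of 8 mod 11 is 7 (since 8·7 = 56 = 5·11 + 1), so t ≡ 7·9 = 63 ≡ 8 (mod 11).
    Then x = 33605 + 36176·8 = 323013, valid modulo lcm(36176, 11) = 397936: x ≡ 323013 (mod 397936).
Verify against each original: 323013 mod 7 = 5, 323013 mod 17 = 13, 323013 mod 16 = 5, 323013 mod 19 = 13, 323013 mod 11 = 9.

x ≡ 323013 (mod 397936).


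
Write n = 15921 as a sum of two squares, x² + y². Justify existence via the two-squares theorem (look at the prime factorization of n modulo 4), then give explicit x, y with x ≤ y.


Step 1: Factor n = 15921 = 3^2 · 29 · 61.
Step 2: Check the mod-4 condition on each prime factor: 3 ≡ 3 (mod 4), exponent 2 (must be even); 29 ≡ 1 (mod 4), exponent 1; 61 ≡ 1 (mod 4), exponent 1.
All primes ≡ 3 (mod 4) appear to even exponent (or don't appear), so by the two-squares theorem n IS expressible as a sum of two squares.
Step 3: Build a representation. Group n = k² · m with k = 3 and m = 29 · 61 = 1769 (a product of primes ≡ 1 (mod 4)); a representation of m scales to one of n via (k·x)² + (k·y)² = k²(x² + y²). Each prime p ≡ 1 (mod 4) is itself a sum of two squares; find a² by testing p − a² for a perfect square:
  29: 29 − 1² = 28, 29 − 2² = 25 = 5² ⇒ 29 = 2² + 5².
  61: 61 − 1² = 60, 61 − 2² = 57, 61 − 3² = 52, 61 − 4² = 45, 61 − 5² = 36 = 6² ⇒ 61 = 5² + 6².
  Combine using the Brahmagupta–Fibonacci identity (a² + b²)(c² + d²) = (ac − bd)² + (ad + bc)² = (ac + bd)² + (ad − bc)²:
  29 · 61 = 1769: from (2² + 5²)(5² + 6²), take (2·5 − 5·6, 2·6 + 5·5) = (10 − 30, 12 + 25) = (-20, 37); dropping signs (only squares matter) gives (20, 37); check 20² + 37² = 400 + 1369 = 1769 ✓.
  Scale by k = 3: (3·20, 3·37) = (60, 111).
Step 4: Order so x ≤ y and verify: 60² + 111² = 3600 + 12321 = 15921 = n. ✓

n = 15921 = 60² + 111² (one valid representation with x ≤ y).


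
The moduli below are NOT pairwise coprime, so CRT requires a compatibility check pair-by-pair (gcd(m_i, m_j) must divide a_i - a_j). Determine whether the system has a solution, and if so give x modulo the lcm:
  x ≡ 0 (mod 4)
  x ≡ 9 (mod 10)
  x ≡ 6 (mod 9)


Moduli 4, 10, 9 are not pairwise coprime, so CRT works modulo lcm(m_i) when all pairwise compatibility conditions hold.
Pairwise compatibility: gcd(m_i, m_j) must divide a_i - a_j for every pair.
Merge one congruence at a time:
  Start: x ≡ 0 (mod 4).
  Combine with x ≡ 9 (mod 10): gcd(4, 10) = 2, and 9 - 0 = 9 is NOT divisible by 2.
    ⇒ system is inconsistent (no integer solution).

No solution (the system is inconsistent).


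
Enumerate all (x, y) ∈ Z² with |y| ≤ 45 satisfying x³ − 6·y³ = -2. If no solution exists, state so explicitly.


The equation is x³ - 6y³ = -2. For fixed y, x³ = 6·y³ − 2, so a solution requires the RHS to be a perfect cube.
Strategy: iterate y from -45 to 45, compute RHS = 6·y³ − 2, and check whether it is a (positive or negative) perfect cube.
Check small values of y:
  y = 0: RHS = -2 is not a perfect cube.
  y = 1: RHS = 4 is not a perfect cube.
  y = -1: RHS = -8 = (-2)³ ⇒ x = -2 works.
  y = 2: RHS = 46 is not a perfect cube.
  y = -2: RHS = -50 is not a perfect cube.
  y = 3: RHS = 160 is not a perfect cube.
  y = -3: RHS = -164 is not a perfect cube.
Continuing the search up to |y| = 45 finds no further solutions beyond those listed.
Collected solutions: (-2, -1).

Solutions (with |y| ≤ 45): (-2, -1).


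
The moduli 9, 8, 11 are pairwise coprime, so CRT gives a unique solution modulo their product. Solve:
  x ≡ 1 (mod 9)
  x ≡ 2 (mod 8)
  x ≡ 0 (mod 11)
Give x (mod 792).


Moduli 9, 8, 11 are pairwise coprime; by CRT there is a unique solution modulo M = 9 · 8 · 11 = 792.
Solve pairwise, accumulating the modulus:
  Start with x ≡ 1 (mod 9).
  Combine with x ≡ 2 (mod 8): since gcd(9, 8) = 1, we get a unique residue mod 72.
    Write x = 1 + 9·t and substitute into x ≡ 2 (mod 8): 9·t ≡ 2 − 1 = 1 (mod 8).
    Reduce coefficients mod 8: 1·t ≡ 1 (mod 8).
    So t ≡ 1 (mod 8).
    Then x = 1 + 9·1 = 10, valid modulo lcm(9, 8) = 72: x ≡ 10 (mod 72).
  Combine with x ≡ 0 (mod 11): since gcd(72, 11) = 1, we get a unique residue mod 792.
    Write x = 10 + 72·t and substitute into x ≡ 0 (mod 11): 72·t ≡ 0 − 10 = -10 (mod 11).
    Reduce coefficients mod 11: 6·t ≡ 1 (mod 11).
    The inverse of 6 mod 11 is 2 (since 6·2 = 12 = 1·11 + 1), so t ≡ 2·1 = 2 ≡ 2 (mod 11).
    Then x = 10 + 72·2 = 154, valid modulo lcm(72, 11) = 792: x ≡ 154 (mod 792).
Verify: 154 mod 9 = 1 ✓, 154 mod 8 = 2 ✓, 154 mod 11 = 0 ✓.

x ≡ 154 (mod 792).


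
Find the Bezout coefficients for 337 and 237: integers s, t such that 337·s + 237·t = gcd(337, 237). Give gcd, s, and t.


Euclidean algorithm on (337, 237) — divide until remainder is 0:
  337 = 1 · 237 + 100
  237 = 2 · 100 + 37
  100 = 2 · 37 + 26
  37 = 1 · 26 + 11
  26 = 2 · 11 + 4
  11 = 2 · 4 + 3
  4 = 1 · 3 + 1
  3 = 3 · 1 + 0
gcd(337, 237) = 1.
Track Bezout coefficients alongside the remainders: start with r₀ = 337 = a·1 + b·0 (s = 1, t = 0) and r₁ = 237 = a·0 + b·1 (s = 0, t = 1); each new remainder r_{k+1} = r_{k-1} − q_k·r_k inherits s_{k+1} = s_{k-1} − q_k·s_k, t_{k+1} = t_{k-1} − q_k·t_k, so r_k = a·s_k + b·t_k at every step:
  q = 1: r = 100, s = 1 − 1·0 = 1, t = 0 − 1·1 = -1  (check: 337·1 + 237·(-1) = 100)
  q = 2: r = 37, s = 0 − 2·1 = -2, t = 1 − 2·(-1) = 3  (check: 337·(-2) + 237·3 = 37)
  q = 2: r = 26, s = 1 − 2·(-2) = 5, t = -1 − 2·3 = -7  (check: 337·5 + 237·(-7) = 26)
  q = 1: r = 11, s = -2 − 1·5 = -7, t = 3 − 1·(-7) = 10  (check: 337·(-7) + 237·10 = 11)
  q = 2: r = 4, s = 5 − 2·(-7) = 19, t = -7 − 2·10 = -27  (check: 337·19 + 237·(-27) = 4)
  q = 2: r = 3, s = -7 − 2·19 = -45, t = 10 − 2·(-27) = 64  (check: 337·(-45) + 237·64 = 3)
  q = 1: r = 1, s = 19 − 1·(-45) = 64, t = -27 − 1·64 = -91  (check: 337·64 + 237·(-91) = 1)
The row with r = 1 (the gcd) gives the Bezout coefficients s = 64, t = -91.
Result: 337 · (64) + 237 · (-91) = 1.

gcd(337, 237) = 1; s = 64, t = -91 (check: 337·64 + 237·(-91) = 1).


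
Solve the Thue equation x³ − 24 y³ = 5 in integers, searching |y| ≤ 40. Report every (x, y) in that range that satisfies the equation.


The equation is x³ - 24y³ = 5. For fixed y, x³ = 24·y³ + 5, so a solution requires the RHS to be a perfect cube.
Strategy: iterate y from -40 to 40, compute RHS = 24·y³ + 5, and check whether it is a (positive or negative) perfect cube.
Check small values of y:
  y = 0: RHS = 5 is not a perfect cube.
  y = 1: RHS = 29 is not a perfect cube.
  y = -1: RHS = -19 is not a perfect cube.
  y = 2: RHS = 197 is not a perfect cube.
  y = -2: RHS = -187 is not a perfect cube.
  y = 3: RHS = 653 is not a perfect cube.
  y = -3: RHS = -643 is not a perfect cube.
Continuing the search up to |y| = 40 finds no solutions either.
No (x, y) in the scanned range satisfies the equation.

No integer solutions with |y| ≤ 40.


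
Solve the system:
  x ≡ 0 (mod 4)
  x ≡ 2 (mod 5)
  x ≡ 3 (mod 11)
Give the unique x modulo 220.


Moduli 4, 5, 11 are pairwise coprime; by CRT there is a unique solution modulo M = 4 · 5 · 11 = 220.
Solve pairwise, accumulating the modulus:
  Start with x ≡ 0 (mod 4).
  Combine with x ≡ 2 (mod 5): since gcd(4, 5) = 1, we get a unique residue mod 20.
    Write x = 0 + 4·t and substitute into x ≡ 2 (mod 5): 4·t ≡ 2 − 0 = 2 (mod 5).
    The inverse of 4 mod 5 is 4 (since 4·4 = 16 = 3·5 + 1), so t ≡ 4·2 = 8 ≡ 3 (mod 5).
    Then x = 0 + 4·3 = 12, valid modulo lcm(4, 5) = 20: x ≡ 12 (mod 20).
  Combine with x ≡ 3 (mod 11): since gcd(20, 11) = 1, we get a unique residue mod 220.
    Write x = 12 + 20·t and substitute into x ≡ 3 (mod 11): 20·t ≡ 3 − 12 = -9 (mod 11).
    Reduce coefficients mod 11: 9·t ≡ 2 (mod 11).
    The inverse of 9 mod 11 is 5 (since 9·5 = 45 = 4·11 + 1), so t ≡ 5·2 = 10 ≡ 10 (mod 11).
    Then x = 12 + 20·10 = 212, valid modulo lcm(20, 11) = 220: x ≡ 212 (mod 220).
Verify: 212 mod 4 = 0 ✓, 212 mod 5 = 2 ✓, 212 mod 11 = 3 ✓.

x ≡ 212 (mod 220).


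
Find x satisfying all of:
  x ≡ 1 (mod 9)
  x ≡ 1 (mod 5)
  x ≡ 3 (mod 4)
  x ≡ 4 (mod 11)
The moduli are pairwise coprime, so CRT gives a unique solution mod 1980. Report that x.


Product of moduli M = 9 · 5 · 4 · 11 = 1980.
Merge one congruence at a time:
  Start: x ≡ 1 (mod 9).
  Combine with x ≡ 1 (mod 5); new modulus lcm = 45.
    Write x = 1 + 9·t and substitute into x ≡ 1 (mod 5): 9·t ≡ 1 − 1 = 0 (mod 5).
    Reduce coefficients mod 5: 4·t ≡ 0 (mod 5).
    The inverse of 4 mod 5 is 4 (since 4·4 = 16 = 3·5 + 1), so t ≡ 4·0 = 0 ≡ 0 (mod 5).
    Then x = 1 + 9·0 = 1, valid modulo lcm(9, 5) = 45: x ≡ 1 (mod 45).
  Combine with x ≡ 3 (mod 4); new modulus lcm = 180.
    Write x = 1 + 45·t and substitute into x ≡ 3 (mod 4): 45·t ≡ 3 − 1 = 2 (mod 4).
    Reduce coefficients mod 4: 1·t ≡ 2 (mod 4).
    So t ≡ 2 (mod 4).
    Then x = 1 + 45·2 = 91, valid modulo lcm(45, 4) = 180: x ≡ 91 (mod 180).
  Combine with x ≡ 4 (mod 11); new modulus lcm = 1980.
    Write x = 91 + 180·t and substitute into x ≡ 4 (mod 11): 180·t ≡ 4 − 91 = -87 (mod 11).
    Reduce coefficients mod 11: 4·t ≡ 1 (mod 11).
    The inverse of 4 mod 11 is 3 (since 4·3 = 12 = 1·11 + 1), so t ≡ 3·1 = 3 ≡ 3 (mod 11).
    Then x = 91 + 180·3 = 631, valid modulo lcm(180, 11) = 1980: x ≡ 631 (mod 1980).
Verify against each original: 631 mod 9 = 1, 631 mod 5 = 1, 631 mod 4 = 3, 631 mod 11 = 4.

x ≡ 631 (mod 1980).


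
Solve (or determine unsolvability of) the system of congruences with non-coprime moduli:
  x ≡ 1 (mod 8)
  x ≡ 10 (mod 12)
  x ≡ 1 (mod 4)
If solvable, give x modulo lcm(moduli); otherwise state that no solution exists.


Moduli 8, 12, 4 are not pairwise coprime, so CRT works modulo lcm(m_i) when all pairwise compatibility conditions hold.
Pairwise compatibility: gcd(m_i, m_j) must divide a_i - a_j for every pair.
Merge one congruence at a time:
  Start: x ≡ 1 (mod 8).
  Combine with x ≡ 10 (mod 12): gcd(8, 12) = 4, and 10 - 1 = 9 is NOT divisible by 4.
    ⇒ system is inconsistent (no integer solution).

No solution (the system is inconsistent).


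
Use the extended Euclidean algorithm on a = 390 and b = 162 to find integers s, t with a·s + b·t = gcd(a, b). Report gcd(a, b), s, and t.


Euclidean algorithm on (390, 162) — divide until remainder is 0:
  390 = 2 · 162 + 66
  162 = 2 · 66 + 30
  66 = 2 · 30 + 6
  30 = 5 · 6 + 0
gcd(390, 162) = 6.
Track Bezout coefficients alongside the remainders: start with r₀ = 390 = a·1 + b·0 (s = 1, t = 0) and r₁ = 162 = a·0 + b·1 (s = 0, t = 1); each new remainder r_{k+1} = r_{k-1} − q_k·r_k inherits s_{k+1} = s_{k-1} − q_k·s_k, t_{k+1} = t_{k-1} − q_k·t_k, so r_k = a·s_k + b·t_k at every step:
  q = 2: r = 66, s = 1 − 2·0 = 1, t = 0 − 2·1 = -2  (check: 390·1 + 162·(-2) = 66)
  q = 2: r = 30, s = 0 − 2·1 = -2, t = 1 − 2·(-2) = 5  (check: 390·(-2) + 162·5 = 30)
  q = 2: r = 6, s = 1 − 2·(-2) = 5, t = -2 − 2·5 = -12  (check: 390·5 + 162·(-12) = 6)
The row with r = 6 (the gcd) gives the Bezout coefficients s = 5, t = -12.
Result: 390 · (5) + 162 · (-12) = 6.

gcd(390, 162) = 6; s = 5, t = -12 (check: 390·5 + 162·(-12) = 6).


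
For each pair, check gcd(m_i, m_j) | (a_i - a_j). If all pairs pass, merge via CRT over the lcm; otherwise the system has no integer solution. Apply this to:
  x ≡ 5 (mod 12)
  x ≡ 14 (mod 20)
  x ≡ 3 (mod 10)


Moduli 12, 20, 10 are not pairwise coprime, so CRT works modulo lcm(m_i) when all pairwise compatibility conditions hold.
Pairwise compatibility: gcd(m_i, m_j) must divide a_i - a_j for every pair.
Merge one congruence at a time:
  Start: x ≡ 5 (mod 12).
  Combine with x ≡ 14 (mod 20): gcd(12, 20) = 4, and 14 - 5 = 9 is NOT divisible by 4.
    ⇒ system is inconsistent (no integer solution).

No solution (the system is inconsistent).


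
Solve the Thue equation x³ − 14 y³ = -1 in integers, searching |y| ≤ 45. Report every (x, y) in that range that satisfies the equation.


The equation is x³ - 14y³ = -1. For fixed y, x³ = 14·y³ − 1, so a solution requires the RHS to be a perfect cube.
Strategy: iterate y from -45 to 45, compute RHS = 14·y³ − 1, and check whether it is a (positive or negative) perfect cube.
Check small values of y:
  y = 0: RHS = -1 = (-1)³ ⇒ x = -1 works.
  y = 1: RHS = 13 is not a perfect cube.
  y = -1: RHS = -15 is not a perfect cube.
  y = 2: RHS = 111 is not a perfect cube.
  y = -2: RHS = -113 is not a perfect cube.
  y = 3: RHS = 377 is not a perfect cube.
  y = -3: RHS = -379 is not a perfect cube.
Continuing the search up to |y| = 45 finds no further solutions beyond those listed.
Collected solutions: (-1, 0).

Solutions (with |y| ≤ 45): (-1, 0).


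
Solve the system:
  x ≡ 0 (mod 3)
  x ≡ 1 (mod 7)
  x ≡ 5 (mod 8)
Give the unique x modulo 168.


Moduli 3, 7, 8 are pairwise coprime; by CRT there is a unique solution modulo M = 3 · 7 · 8 = 168.
Solve pairwise, accumulating the modulus:
  Start with x ≡ 0 (mod 3).
  Combine with x ≡ 1 (mod 7): since gcd(3, 7) = 1, we get a unique residue mod 21.
    Write x = 0 + 3·t and substitute into x ≡ 1 (mod 7): 3·t ≡ 1 − 0 = 1 (mod 7).
    The inverse of 3 mod 7 is 5 (since 3·5 = 15 = 2·7 + 1), so t ≡ 5·1 = 5 ≡ 5 (mod 7).
    Then x = 0 + 3·5 = 15, valid modulo lcm(3, 7) = 21: x ≡ 15 (mod 21).
  Combine with x ≡ 5 (mod 8): since gcd(21, 8) = 1, we get a unique residue mod 168.
    Write x = 15 + 21·t and substitute into x ≡ 5 (mod 8): 21·t ≡ 5 − 15 = -10 (mod 8).
    Reduce coefficients mod 8: 5·t ≡ 6 (mod 8).
    The inverse of 5 mod 8 is 5 (since 5·5 = 25 = 3·8 + 1), so t ≡ 5·6 = 30 ≡ 6 (mod 8).
    Then x = 15 + 21·6 = 141, valid modulo lcm(21, 8) = 168: x ≡ 141 (mod 168).
Verify: 141 mod 3 = 0 ✓, 141 mod 7 = 1 ✓, 141 mod 8 = 5 ✓.

x ≡ 141 (mod 168).


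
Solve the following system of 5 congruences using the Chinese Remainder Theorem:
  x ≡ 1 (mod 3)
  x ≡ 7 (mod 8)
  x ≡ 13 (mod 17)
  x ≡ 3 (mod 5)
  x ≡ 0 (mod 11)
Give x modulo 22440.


Product of moduli M = 3 · 8 · 17 · 5 · 11 = 22440.
Merge one congruence at a time:
  Start: x ≡ 1 (mod 3).
  Combine with x ≡ 7 (mod 8); new modulus lcm = 24.
    Write x = 1 + 3·t and substitute into x ≡ 7 (mod 8): 3·t ≡ 7 − 1 = 6 (mod 8).
    The inverse of 3 mod 8 is 3 (since 3·3 = 9 = 1·8 + 1), so t ≡ 3·6 = 18 ≡ 2 (mod 8).
    Then x = 1 + 3·2 = 7, valid modulo lcm(3, 8) = 24: x ≡ 7 (mod 24).
  Combine with x ≡ 13 (mod 17); new modulus lcm = 408.
    Write x = 7 + 24·t and substitute into x ≡ 13 (mod 17): 24·t ≡ 13 − 7 = 6 (mod 17).
    Reduce coefficients mod 17: 7·t ≡ 6 (mod 17).
    The inverse of 7 mod 17 is 5 (since 7·5 = 35 = 2·17 + 1), so t ≡ 5·6 = 30 ≡ 13 (mod 17).
    Then x = 7 + 24·13 = 319, valid modulo lcm(24, 17) = 408: x ≡ 319 (mod 408).
  Combine with x ≡ 3 (mod 5); new modulus lcm = 2040.
    Write x = 319 + 408·t and substitute into x ≡ 3 (mod 5): 408·t ≡ 3 − 319 = -316 (mod 5).
    Reduce coefficients mod 5: 3·t ≡ 4 (mod 5).
    The inverse of 3 mod 5 is 2 (since 3·2 = 6 = 1·5 + 1), so t ≡ 2·4 = 8 ≡ 3 (mod 5).
    Then x = 319 + 408·3 = 1543, valid modulo lcm(408, 5) = 2040: x ≡ 1543 (mod 2040).
  Combine with x ≡ 0 (mod 11); new modulus lcm = 22440.
    Write x = 1543 + 2040·t and substitute into x ≡ 0 (mod 11): 2040·t ≡ 0 − 1543 = -1543 (mod 11).
    Reduce coefficients mod 11: 5·t ≡ 8 (mod 11).
    The inverse of 5 mod 11 is 9 (since 5·9 = 45 = 4·11 + 1), so t ≡ 9·8 = 72 ≡ 6 (mod 11).
    Then x = 1543 + 2040·6 = 13783, valid modulo lcm(2040, 11) = 22440: x ≡ 13783 (mod 22440).
Verify against each original: 13783 mod 3 = 1, 13783 mod 8 = 7, 13783 mod 17 = 13, 13783 mod 5 = 3, 13783 mod 11 = 0.

x ≡ 13783 (mod 22440).


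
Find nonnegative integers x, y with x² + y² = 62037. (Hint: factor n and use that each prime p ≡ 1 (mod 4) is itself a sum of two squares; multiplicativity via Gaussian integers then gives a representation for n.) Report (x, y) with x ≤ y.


Step 1: Factor n = 62037 = 3^2 · 61 · 113.
Step 2: Check the mod-4 condition on each prime factor: 3 ≡ 3 (mod 4), exponent 2 (must be even); 61 ≡ 1 (mod 4), exponent 1; 113 ≡ 1 (mod 4), exponent 1.
All primes ≡ 3 (mod 4) appear to even exponent (or don't appear), so by the two-squares theorem n IS expressible as a sum of two squares.
Step 3: Build a representation. Group n = k² · m with k = 3 and m = 61 · 113 = 6893 (a product of primes ≡ 1 (mod 4)); a representation of m scales to one of n via (k·x)² + (k·y)² = k²(x² + y²). Each prime p ≡ 1 (mod 4) is itself a sum of two squares; find a² by testing p − a² for a perfect square:
  61: 61 − 1² = 60, 61 − 2² = 57, 61 − 3² = 52, 61 − 4² = 45, 61 − 5² = 36 = 6² ⇒ 61 = 5² + 6².
  113: 113 − 1² = 112, 113 − 2² = 109, 113 − 3² = 104, 113 − 4² = 97, 113 − 5² = 88, 113 − 6² = 77, 113 − 7² = 64 = 8² ⇒ 113 = 7² + 8².
  Combine using the Brahmagupta–Fibonacci identity (a² + b²)(c² + d²) = (ac − bd)² + (ad + bc)² = (ac + bd)² + (ad − bc)²:
  61 · 113 = 6893: from (5² + 6²)(7² + 8²), take (5·7 − 6·8, 5·8 + 6·7) = (35 − 48, 40 + 42) = (-13, 82); dropping signs (only squares matter) gives (13, 82); check 13² + 82² = 169 + 6724 = 6893 ✓.
  Scale by k = 3: (3·13, 3·82) = (39, 246).
Step 4: Order so x ≤ y and verify: 39² + 246² = 1521 + 60516 = 62037 = n. ✓

n = 62037 = 39² + 246² (one valid representation with x ≤ y).


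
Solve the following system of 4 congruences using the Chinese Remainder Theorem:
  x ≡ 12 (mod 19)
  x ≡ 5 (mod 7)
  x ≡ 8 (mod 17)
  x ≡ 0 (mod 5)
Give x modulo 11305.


Product of moduli M = 19 · 7 · 17 · 5 = 11305.
Merge one congruence at a time:
  Start: x ≡ 12 (mod 19).
  Combine with x ≡ 5 (mod 7); new modulus lcm = 133.
    Write x = 12 + 19·t and substitute into x ≡ 5 (mod 7): 19·t ≡ 5 − 12 = -7 (mod 7).
    Reduce coefficients mod 7: 5·t ≡ 0 (mod 7).
    The inverse of 5 mod 7 is 3 (since 5·3 = 15 = 2·7 + 1), so t ≡ 3·0 = 0 ≡ 0 (mod 7).
    Then x = 12 + 19·0 = 12, valid modulo lcm(19, 7) = 133: x ≡ 12 (mod 133).
  Combine with x ≡ 8 (mod 17); new modulus lcm = 2261.
    Write x = 12 + 133·t and substitute into x ≡ 8 (mod 17): 133·t ≡ 8 − 12 = -4 (mod 17).
    Reduce coefficients mod 17: 14·t ≡ 13 (mod 17).
    The inverse of 14 mod 17 is 11 (since 14·11 = 154 = 9·17 + 1), so t ≡ 11·13 = 143 ≡ 7 (mod 17).
    Then x = 12 + 133·7 = 943, valid modulo lcm(133, 17) = 2261: x ≡ 943 (mod 2261).
  Combine with x ≡ 0 (mod 5); new modulus lcm = 11305.
    Write x = 943 + 2261·t and substitute into x ≡ 0 (mod 5): 2261·t ≡ 0 − 943 = -943 (mod 5).
    Reduce coefficients mod 5: 1·t ≡ 2 (mod 5).
    So t ≡ 2 (mod 5).
    Then x = 943 + 2261·2 = 5465, valid modulo lcm(2261, 5) = 11305: x ≡ 5465 (mod 11305).
Verify against each original: 5465 mod 19 = 12, 5465 mod 7 = 5, 5465 mod 17 = 8, 5465 mod 5 = 0.

x ≡ 5465 (mod 11305).


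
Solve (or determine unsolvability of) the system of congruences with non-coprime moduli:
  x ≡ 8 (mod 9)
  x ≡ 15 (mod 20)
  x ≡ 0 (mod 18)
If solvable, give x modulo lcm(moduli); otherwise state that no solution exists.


Moduli 9, 20, 18 are not pairwise coprime, so CRT works modulo lcm(m_i) when all pairwise compatibility conditions hold.
Pairwise compatibility: gcd(m_i, m_j) must divide a_i - a_j for every pair.
Merge one congruence at a time:
  Start: x ≡ 8 (mod 9).
  Combine with x ≡ 15 (mod 20): gcd(9, 20) = 1; 15 - 8 = 7, which IS divisible by 1, so compatible.
    Write x = 8 + 9·t and substitute into x ≡ 15 (mod 20): 9·t ≡ 15 − 8 = 7 (mod 20).
    The inverse of 9 mod 20 is 9 (since 9·9 = 81 = 4·20 + 1), so t ≡ 9·7 = 63 ≡ 3 (mod 20).
    Then x = 8 + 9·3 = 35, valid modulo lcm(9, 20) = 180: x ≡ 35 (mod 180).
  Combine with x ≡ 0 (mod 18): gcd(180, 18) = 18, and 0 - 35 = -35 is NOT divisible by 18.
    ⇒ system is inconsistent (no integer solution).

No solution (the system is inconsistent).


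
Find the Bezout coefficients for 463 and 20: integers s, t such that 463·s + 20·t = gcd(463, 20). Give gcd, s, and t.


Euclidean algorithm on (463, 20) — divide until remainder is 0:
  463 = 23 · 20 + 3
  20 = 6 · 3 + 2
  3 = 1 · 2 + 1
  2 = 2 · 1 + 0
gcd(463, 20) = 1.
Track Bezout coefficients alongside the remainders: start with r₀ = 463 = a·1 + b·0 (s = 1, t = 0) and r₁ = 20 = a·0 + b·1 (s = 0, t = 1); each new remainder r_{k+1} = r_{k-1} − q_k·r_k inherits s_{k+1} = s_{k-1} − q_k·s_k, t_{k+1} = t_{k-1} − q_k·t_k, so r_k = a·s_k + b·t_k at every step:
  q = 23: r = 3, s = 1 − 23·0 = 1, t = 0 − 23·1 = -23  (check: 463·1 + 20·(-23) = 3)
  q = 6: r = 2, s = 0 − 6·1 = -6, t = 1 − 6·(-23) = 139  (check: 463·(-6) + 20·139 = 2)
  q = 1: r = 1, s = 1 − 1·(-6) = 7, t = -23 − 1·139 = -162  (check: 463·7 + 20·(-162) = 1)
The row with r = 1 (the gcd) gives the Bezout coefficients s = 7, t = -162.
Result: 463 · (7) + 20 · (-162) = 1.

gcd(463, 20) = 1; s = 7, t = -162 (check: 463·7 + 20·(-162) = 1).


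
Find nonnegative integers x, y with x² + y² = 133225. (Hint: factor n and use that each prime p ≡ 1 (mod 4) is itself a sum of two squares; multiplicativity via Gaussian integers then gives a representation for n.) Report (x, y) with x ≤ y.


Step 1: Factor n = 133225 = 5^2 · 73^2.
Step 2: Check the mod-4 condition on each prime factor: 5 ≡ 1 (mod 4), exponent 2; 73 ≡ 1 (mod 4), exponent 2.
All primes ≡ 3 (mod 4) appear to even exponent (or don't appear), so by the two-squares theorem n IS expressible as a sum of two squares.
Step 3: Build a representation. Group n = k² · m with k = 5 and m = 73 · 73 = 5329 (a product of primes ≡ 1 (mod 4)); a representation of m scales to one of n via (k·x)² + (k·y)² = k²(x² + y²). Each prime p ≡ 1 (mod 4) is itself a sum of two squares; find a² by testing p − a² for a perfect square:
  73: 73 − 1² = 72, 73 − 2² = 69, 73 − 3² = 64 = 8² ⇒ 73 = 3² + 8².
  Combine using the Brahmagupta–Fibonacci identity (a² + b²)(c² + d²) = (ac − bd)² + (ad + bc)² = (ac + bd)² + (ad − bc)²:
  73 · 73 = 5329: from (3² + 8²)(3² + 8²), take (3·3 − 8·8, 3·8 + 8·3) = (9 − 64, 24 + 24) = (-55, 48); dropping signs (only squares matter) gives (55, 48); check 55² + 48² = 3025 + 2304 = 5329 ✓.
  Scale by k = 5: (5·55, 5·48) = (275, 240).
Step 4: Order so x ≤ y and verify: 240² + 275² = 57600 + 75625 = 133225 = n. ✓

n = 133225 = 240² + 275² (one valid representation with x ≤ y).


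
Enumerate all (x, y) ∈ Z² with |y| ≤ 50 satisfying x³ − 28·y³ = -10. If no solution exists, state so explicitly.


The equation is x³ - 28y³ = -10. For fixed y, x³ = 28·y³ − 10, so a solution requires the RHS to be a perfect cube.
Strategy: iterate y from -50 to 50, compute RHS = 28·y³ − 10, and check whether it is a (positive or negative) perfect cube.
Check small values of y:
  y = 0: RHS = -10 is not a perfect cube.
  y = 1: RHS = 18 is not a perfect cube.
  y = -1: RHS = -38 is not a perfect cube.
  y = 2: RHS = 214 is not a perfect cube.
  y = -2: RHS = -234 is not a perfect cube.
  y = 3: RHS = 746 is not a perfect cube.
  y = -3: RHS = -766 is not a perfect cube.
Continuing the search up to |y| = 50 finds no solutions either.
No (x, y) in the scanned range satisfies the equation.

No integer solutions with |y| ≤ 50.


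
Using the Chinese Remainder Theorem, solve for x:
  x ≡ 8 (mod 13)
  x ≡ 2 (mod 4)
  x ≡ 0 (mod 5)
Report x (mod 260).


Moduli 13, 4, 5 are pairwise coprime; by CRT there is a unique solution modulo M = 13 · 4 · 5 = 260.
Solve pairwise, accumulating the modulus:
  Start with x ≡ 8 (mod 13).
  Combine with x ≡ 2 (mod 4): since gcd(13, 4) = 1, we get a unique residue mod 52.
    Write x = 8 + 13·t and substitute into x ≡ 2 (mod 4): 13·t ≡ 2 − 8 = -6 (mod 4).
    Reduce coefficients mod 4: 1·t ≡ 2 (mod 4).
    So t ≡ 2 (mod 4).
    Then x = 8 + 13·2 = 34, valid modulo lcm(13, 4) = 52: x ≡ 34 (mod 52).
  Combine with x ≡ 0 (mod 5): since gcd(52, 5) = 1, we get a unique residue mod 260.
    Write x = 34 + 52·t and substitute into x ≡ 0 (mod 5): 52·t ≡ 0 − 34 = -34 (mod 5).
    Reduce coefficients mod 5: 2·t ≡ 1 (mod 5).
    The inverse of 2 mod 5 is 3 (since 2·3 = 6 = 1·5 + 1), so t ≡ 3·1 = 3 ≡ 3 (mod 5).
    Then x = 34 + 52·3 = 190, valid modulo lcm(52, 5) = 260: x ≡ 190 (mod 260).
Verify: 190 mod 13 = 8 ✓, 190 mod 4 = 2 ✓, 190 mod 5 = 0 ✓.

x ≡ 190 (mod 260).


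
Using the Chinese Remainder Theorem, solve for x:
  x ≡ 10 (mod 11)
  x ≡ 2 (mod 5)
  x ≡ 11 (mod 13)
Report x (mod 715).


Moduli 11, 5, 13 are pairwise coprime; by CRT there is a unique solution modulo M = 11 · 5 · 13 = 715.
Solve pairwise, accumulating the modulus:
  Start with x ≡ 10 (mod 11).
  Combine with x ≡ 2 (mod 5): since gcd(11, 5) = 1, we get a unique residue mod 55.
    Write x = 10 + 11·t and substitute into x ≡ 2 (mod 5): 11·t ≡ 2 − 10 = -8 (mod 5).
    Reduce coefficients mod 5: 1·t ≡ 2 (mod 5).
    So t ≡ 2 (mod 5).
    Then x = 10 + 11·2 = 32, valid modulo lcm(11, 5) = 55: x ≡ 32 (mod 55).
  Combine with x ≡ 11 (mod 13): since gcd(55, 13) = 1, we get a unique residue mod 715.
    Write x = 32 + 55·t and substitute into x ≡ 11 (mod 13): 55·t ≡ 11 − 32 = -21 (mod 13).
    Reduce coefficients mod 13: 3·t ≡ 5 (mod 13).
    The inverse of 3 mod 13 is 9 (since 3·9 = 27 = 2·13 + 1), so t ≡ 9·5 = 45 ≡ 6 (mod 13).
    Then x = 32 + 55·6 = 362, valid modulo lcm(55, 13) = 715: x ≡ 362 (mod 715).
Verify: 362 mod 11 = 10 ✓, 362 mod 5 = 2 ✓, 362 mod 13 = 11 ✓.

x ≡ 362 (mod 715).


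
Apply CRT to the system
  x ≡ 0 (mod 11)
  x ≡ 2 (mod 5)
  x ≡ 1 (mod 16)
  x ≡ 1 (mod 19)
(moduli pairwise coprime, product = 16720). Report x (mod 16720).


Product of moduli M = 11 · 5 · 16 · 19 = 16720.
Merge one congruence at a time:
  Start: x ≡ 0 (mod 11).
  Combine with x ≡ 2 (mod 5); new modulus lcm = 55.
    Write x = 0 + 11·t and substitute into x ≡ 2 (mod 5): 11·t ≡ 2 − 0 = 2 (mod 5).
    Reduce coefficients mod 5: 1·t ≡ 2 (mod 5).
    So t ≡ 2 (mod 5).
    Then x = 0 + 11·2 = 22, valid modulo lcm(11, 5) = 55: x ≡ 22 (mod 55).
  Combine with x ≡ 1 (mod 16); new modulus lcm = 880.
    Write x = 22 + 55·t and substitute into x ≡ 1 (mod 16): 55·t ≡ 1 − 22 = -21 (mod 16).
    Reduce coefficients mod 16: 7·t ≡ 11 (mod 16).
    The inverse of 7 mod 16 is 7 (since 7·7 = 49 = 3·16 + 1), so t ≡ 7·11 = 77 ≡ 13 (mod 16).
    Then x = 22 + 55·13 = 737, valid modulo lcm(55, 16) = 880: x ≡ 737 (mod 880).
  Combine with x ≡ 1 (mod 19); new modulus lcm = 16720.
    Write x = 737 + 880·t and substitute into x ≡ 1 (mod 19): 880·t ≡ 1 − 737 = -736 (mod 19).
    Reduce coefficients mod 19: 6·t ≡ 5 (mod 19).
    The inverse of 6 mod 19 is 16 (since 6·16 = 96 = 5·19 + 1), so t ≡ 16·5 = 80 ≡ 4 (mod 19).
    Then x = 737 + 880·4 = 4257, valid modulo lcm(880, 19) = 16720: x ≡ 4257 (mod 16720).
Verify against each original: 4257 mod 11 = 0, 4257 mod 5 = 2, 4257 mod 16 = 1, 4257 mod 19 = 1.

x ≡ 4257 (mod 16720).


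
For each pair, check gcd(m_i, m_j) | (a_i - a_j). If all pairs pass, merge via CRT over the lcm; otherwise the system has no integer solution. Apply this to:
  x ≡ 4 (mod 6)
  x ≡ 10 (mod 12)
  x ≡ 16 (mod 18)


Moduli 6, 12, 18 are not pairwise coprime, so CRT works modulo lcm(m_i) when all pairwise compatibility conditions hold.
Pairwise compatibility: gcd(m_i, m_j) must divide a_i - a_j for every pair.
Merge one congruence at a time:
  Start: x ≡ 4 (mod 6).
  Combine with x ≡ 10 (mod 12): gcd(6, 12) = 6; 10 - 4 = 6, which IS divisible by 6, so compatible.
    Write x = 4 + 6·t and substitute into x ≡ 10 (mod 12): 6·t ≡ 10 − 4 = 6 (mod 12).
    Divide the congruence (and modulus) by g = 6: 1·t ≡ 1 (mod 2).
    So t ≡ 1 (mod 2).
    Then x = 4 + 6·1 = 10, valid modulo lcm(6, 12) = 12: x ≡ 10 (mod 12).
  Combine with x ≡ 16 (mod 18): gcd(12, 18) = 6; 16 - 10 = 6, which IS divisible by 6, so compatible.
    Write x = 10 + 12·t and substitute into x ≡ 16 (mod 18): 12·t ≡ 16 − 10 = 6 (mod 18).
    Divide the congruence (and modulus) by g = 6: 2·t ≡ 1 (mod 3).
    The inverse of 2 mod 3 is 2 (since 2·2 = 4 = 1·3 + 1), so t ≡ 2·1 = 2 ≡ 2 (mod 3).
    Then x = 10 + 12·2 = 34, valid modulo lcm(12, 18) = 36: x ≡ 34 (mod 36).
Verify: 34 mod 6 = 4, 34 mod 12 = 10, 34 mod 18 = 16.

x ≡ 34 (mod 36).


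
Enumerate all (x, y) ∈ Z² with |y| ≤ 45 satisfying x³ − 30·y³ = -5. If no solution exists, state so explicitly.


The equation is x³ - 30y³ = -5. For fixed y, x³ = 30·y³ − 5, so a solution requires the RHS to be a perfect cube.
Strategy: iterate y from -45 to 45, compute RHS = 30·y³ − 5, and check whether it is a (positive or negative) perfect cube.
Check small values of y:
  y = 0: RHS = -5 is not a perfect cube.
  y = 1: RHS = 25 is not a perfect cube.
  y = -1: RHS = -35 is not a perfect cube.
  y = 2: RHS = 235 is not a perfect cube.
  y = -2: RHS = -245 is not a perfect cube.
  y = 3: RHS = 805 is not a perfect cube.
  y = -3: RHS = -815 is not a perfect cube.
Continuing the search up to |y| = 45 finds no solutions either.
No (x, y) in the scanned range satisfies the equation.

No integer solutions with |y| ≤ 45.


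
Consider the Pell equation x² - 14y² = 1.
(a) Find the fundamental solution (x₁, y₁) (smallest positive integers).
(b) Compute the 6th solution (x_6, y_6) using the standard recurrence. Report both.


Step 1: Find the fundamental solution (x₁, y₁) of x² - 14y² = 1.
  Expand √14 as a continued fraction. a₀ = ⌊√14⌋ = 3; iterate m_{k+1} = d_k·a_k − m_k, d_{k+1} = (14 − m_{k+1}²)/d_k, a_{k+1} = ⌊(a₀ + m_{k+1})/d_{k+1}⌋ (starting m₀ = 0, d₀ = 1), with convergents p_k = a_k·p_{k-1} + p_{k-2}, q_k = a_k·q_{k-1} + q_{k-2} (p₋₁ = 1, q₋₁ = 0):
  k = 0: a₀ = 3; p₀/q₀ = 3/1; p₀² − 14·q₀² = 9 − 14 = -5.
  k = 1: m = 3, d = 5, a = ⌊(3 + 3)/5⌋ = 1; p/q = (1·3 + 1)/(1·1 + 0) = 4/1; p² − 14·q² = 16 − 14 = 2.
  k = 2: m = 2, d = 2, a = ⌊(3 + 2)/2⌋ = 2; p/q = (2·4 + 3)/(2·1 + 1) = 11/3; p² − 14·q² = 121 − 126 = -5.
  k = 3: m = 2, d = 5, a = ⌊(3 + 2)/5⌋ = 1; p/q = (1·11 + 4)/(1·3 + 1) = 15/4; p² − 14·q² = 225 − 224 = 1.
  The first convergent with p² − 14·q² = 1 gives the fundamental solution (x₁, y₁) = (15, 4).
Step 2: Apply the recurrence (x_{n+1}, y_{n+1}) = (x₁x_n + 14y₁y_n, x₁y_n + y₁x_n) repeatedly.
  From (x_1, y_1) = (15, 4): x_2 = 15·15 + 14·4·4 = 449; y_2 = 15·4 + 4·15 = 120.
  From (x_2, y_2) = (449, 120): x_3 = 15·449 + 14·4·120 = 13455; y_3 = 15·120 + 4·449 = 3596.
  From (x_3, y_3) = (13455, 3596): x_4 = 15·13455 + 14·4·3596 = 403201; y_4 = 15·3596 + 4·13455 = 107760.
  From (x_4, y_4) = (403201, 107760): x_5 = 15·403201 + 14·4·107760 = 12082575; y_5 = 15·107760 + 4·403201 = 3229204.
  From (x_5, y_5) = (12082575, 3229204): x_6 = 15·12082575 + 14·4·3229204 = 362074049; y_6 = 15·3229204 + 4·12082575 = 96768360.
Step 3: Verify x_6² - 14·y_6² = 131097616959254401 - 131097616959254400 = 1 (should be 1). ✓

(x_1, y_1) = (15, 4); (x_6, y_6) = (362074049, 96768360).


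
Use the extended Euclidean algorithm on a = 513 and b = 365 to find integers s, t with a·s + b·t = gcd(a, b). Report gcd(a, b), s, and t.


Euclidean algorithm on (513, 365) — divide until remainder is 0:
  513 = 1 · 365 + 148
  365 = 2 · 148 + 69
  148 = 2 · 69 + 10
  69 = 6 · 10 + 9
  10 = 1 · 9 + 1
  9 = 9 · 1 + 0
gcd(513, 365) = 1.
Track Bezout coefficients alongside the remainders: start with r₀ = 513 = a·1 + b·0 (s = 1, t = 0) and r₁ = 365 = a·0 + b·1 (s = 0, t = 1); each new remainder r_{k+1} = r_{k-1} − q_k·r_k inherits s_{k+1} = s_{k-1} − q_k·s_k, t_{k+1} = t_{k-1} − q_k·t_k, so r_k = a·s_k + b·t_k at every step:
  q = 1: r = 148, s = 1 − 1·0 = 1, t = 0 − 1·1 = -1  (check: 513·1 + 365·(-1) = 148)
  q = 2: r = 69, s = 0 − 2·1 = -2, t = 1 − 2·(-1) = 3  (check: 513·(-2) + 365·3 = 69)
  q = 2: r = 10, s = 1 − 2·(-2) = 5, t = -1 − 2·3 = -7  (check: 513·5 + 365·(-7) = 10)
  q = 6: r = 9, s = -2 − 6·5 = -32, t = 3 − 6·(-7) = 45  (check: 513·(-32) + 365·45 = 9)
  q = 1: r = 1, s = 5 − 1·(-32) = 37, t = -7 − 1·45 = -52  (check: 513·37 + 365·(-52) = 1)
The row with r = 1 (the gcd) gives the Bezout coefficients s = 37, t = -52.
Result: 513 · (37) + 365 · (-52) = 1.

gcd(513, 365) = 1; s = 37, t = -52 (check: 513·37 + 365·(-52) = 1).


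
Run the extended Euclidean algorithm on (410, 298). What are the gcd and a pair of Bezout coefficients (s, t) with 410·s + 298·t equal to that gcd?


Euclidean algorithm on (410, 298) — divide until remainder is 0:
  410 = 1 · 298 + 112
  298 = 2 · 112 + 74
  112 = 1 · 74 + 38
  74 = 1 · 38 + 36
  38 = 1 · 36 + 2
  36 = 18 · 2 + 0
gcd(410, 298) = 2.
Track Bezout coefficients alongside the remainders: start with r₀ = 410 = a·1 + b·0 (s = 1, t = 0) and r₁ = 298 = a·0 + b·1 (s = 0, t = 1); each new remainder r_{k+1} = r_{k-1} − q_k·r_k inherits s_{k+1} = s_{k-1} − q_k·s_k, t_{k+1} = t_{k-1} − q_k·t_k, so r_k = a·s_k + b·t_k at every step:
  q = 1: r = 112, s = 1 − 1·0 = 1, t = 0 − 1·1 = -1  (check: 410·1 + 298·(-1) = 112)
  q = 2: r = 74, s = 0 − 2·1 = -2, t = 1 − 2·(-1) = 3  (check: 410·(-2) + 298·3 = 74)
  q = 1: r = 38, s = 1 − 1·(-2) = 3, t = -1 − 1·3 = -4  (check: 410·3 + 298·(-4) = 38)
  q = 1: r = 36, s = -2 − 1·3 = -5, t = 3 − 1·(-4) = 7  (check: 410·(-5) + 298·7 = 36)
  q = 1: r = 2, s = 3 − 1·(-5) = 8, t = -4 − 1·7 = -11  (check: 410·8 + 298·(-11) = 2)
The row with r = 2 (the gcd) gives the Bezout coefficients s = 8, t = -11.
Result: 410 · (8) + 298 · (-11) = 2.

gcd(410, 298) = 2; s = 8, t = -11 (check: 410·8 + 298·(-11) = 2).
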